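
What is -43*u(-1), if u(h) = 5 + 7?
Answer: -516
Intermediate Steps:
u(h) = 12
-43*u(-1) = -43*12 = -516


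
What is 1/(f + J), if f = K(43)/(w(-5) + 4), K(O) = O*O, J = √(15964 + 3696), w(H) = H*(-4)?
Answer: -44376/7905359 + 1152*√4915/7905359 ≈ 0.0046029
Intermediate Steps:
w(H) = -4*H
J = 2*√4915 (J = √19660 = 2*√4915 ≈ 140.21)
K(O) = O²
f = 1849/24 (f = 43²/(-4*(-5) + 4) = 1849/(20 + 4) = 1849/24 ≈ 77.042)
1/(f + J) = 1/(1849/24 + 2*√4915)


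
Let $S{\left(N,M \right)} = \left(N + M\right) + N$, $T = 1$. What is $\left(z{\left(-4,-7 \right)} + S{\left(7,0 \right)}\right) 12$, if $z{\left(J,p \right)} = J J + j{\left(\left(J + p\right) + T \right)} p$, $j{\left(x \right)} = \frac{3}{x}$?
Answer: $\frac{1926}{5} \approx 385.2$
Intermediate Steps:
$S{\left(N,M \right)} = M + 2 N$ ($S{\left(N,M \right)} = \left(M + N\right) + N = M + 2 N$)
$z{\left(J,p \right)} = J^{2} + \frac{3 p}{1 + J + p}$ ($z{\left(J,p \right)} = J J + \frac{3}{\left(J + p\right) + 1} p = J^{2} + \frac{3}{1 + J + p} p = J^{2} + \frac{3 p}{1 + J + p}$)
$\left(z{\left(-4,-7 \right)} + S{\left(7,0 \right)}\right) 12 = \left(\frac{3 \left(-7\right) + \left(-4\right)^{2} \left(1 - 4 - 7\right)}{1 - 4 - 7} + \left(0 + 2 \cdot 7\right)\right) 12 = \left(\frac{-21 + 16 \left(-10\right)}{-10} + \left(0 + 14\right)\right) 12 = \left(- \frac{-21 - 160}{10} + 14\right) 12 = \left(\left(- \frac{1}{10}\right) \left(-181\right) + 14\right) 12 = \left(\frac{181}{10} + 14\right) 12 = \frac{321}{10} \cdot 12 = \frac{1926}{5}$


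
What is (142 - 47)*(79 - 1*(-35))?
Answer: 10830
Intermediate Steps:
(142 - 47)*(79 - 1*(-35)) = 95*(79 + 35) = 95*114 = 10830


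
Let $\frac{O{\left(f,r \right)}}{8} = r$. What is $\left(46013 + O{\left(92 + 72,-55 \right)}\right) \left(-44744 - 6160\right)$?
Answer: $-2319847992$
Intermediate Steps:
$O{\left(f,r \right)} = 8 r$
$\left(46013 + O{\left(92 + 72,-55 \right)}\right) \left(-44744 - 6160\right) = \left(46013 + 8 \left(-55\right)\right) \left(-44744 - 6160\right) = \left(46013 - 440\right) \left(-50904\right) = 45573 \left(-50904\right) = -2319847992$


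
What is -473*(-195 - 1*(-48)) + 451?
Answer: 69982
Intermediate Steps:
-473*(-195 - 1*(-48)) + 451 = -473*(-195 + 48) + 451 = -473*(-147) + 451 = 69531 + 451 = 69982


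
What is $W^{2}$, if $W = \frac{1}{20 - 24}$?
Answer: $\frac{1}{16} \approx 0.0625$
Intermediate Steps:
$W = - \frac{1}{4}$ ($W = \frac{1}{-4} = - \frac{1}{4} \approx -0.25$)
$W^{2} = \left(- \frac{1}{4}\right)^{2} = \frac{1}{16}$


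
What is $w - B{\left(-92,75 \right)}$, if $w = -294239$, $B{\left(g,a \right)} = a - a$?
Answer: $-294239$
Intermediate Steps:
$B{\left(g,a \right)} = 0$
$w - B{\left(-92,75 \right)} = -294239 - 0 = -294239 + 0 = -294239$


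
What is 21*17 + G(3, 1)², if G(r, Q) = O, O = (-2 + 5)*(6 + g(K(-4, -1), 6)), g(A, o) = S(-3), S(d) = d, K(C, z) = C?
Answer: 438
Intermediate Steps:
g(A, o) = -3
O = 9 (O = (-2 + 5)*(6 - 3) = 3*3 = 9)
G(r, Q) = 9
21*17 + G(3, 1)² = 21*17 + 9² = 357 + 81 = 438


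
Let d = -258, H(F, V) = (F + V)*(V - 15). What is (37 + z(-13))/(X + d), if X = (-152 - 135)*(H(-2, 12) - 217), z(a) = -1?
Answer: 36/70631 ≈ 0.00050969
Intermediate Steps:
H(F, V) = (-15 + V)*(F + V) (H(F, V) = (F + V)*(-15 + V) = (-15 + V)*(F + V))
X = 70889 (X = (-152 - 135)*((12**2 - 15*(-2) - 15*12 - 2*12) - 217) = -287*((144 + 30 - 180 - 24) - 217) = -287*(-30 - 217) = -287*(-247) = 70889)
(37 + z(-13))/(X + d) = (37 - 1)/(70889 - 258) = 36/70631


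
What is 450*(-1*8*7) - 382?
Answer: -25582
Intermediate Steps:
450*(-1*8*7) - 382 = 450*(-8*7) - 382 = 450*(-56) - 382 = -25200 - 382 = -25582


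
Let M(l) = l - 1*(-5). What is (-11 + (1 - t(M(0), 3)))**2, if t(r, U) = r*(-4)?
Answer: 100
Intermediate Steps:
M(l) = 5 + l (M(l) = l + 5 = 5 + l)
t(r, U) = -4*r
(-11 + (1 - t(M(0), 3)))**2 = (-11 + (1 - (-4)*(5 + 0)))**2 = (-11 + (1 - (-4)*5))**2 = (-11 + (1 - 1*(-20)))**2 = (-11 + (1 + 20))**2 = (-11 + 21)**2 = 10**2 = 100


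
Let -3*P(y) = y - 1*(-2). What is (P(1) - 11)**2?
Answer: 144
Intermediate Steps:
P(y) = -2/3 - y/3 (P(y) = -(y - 1*(-2))/3 = -(y + 2)/3 = -(2 + y)/3 = -2/3 - y/3)
(P(1) - 11)**2 = ((-2/3 - 1/3*1) - 11)**2 = ((-2/3 - 1/3) - 11)**2 = (-1 - 11)**2 = (-12)**2 = 144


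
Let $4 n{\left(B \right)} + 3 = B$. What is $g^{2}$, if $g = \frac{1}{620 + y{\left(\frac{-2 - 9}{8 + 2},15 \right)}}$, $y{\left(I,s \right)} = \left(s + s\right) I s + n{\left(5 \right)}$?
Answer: $\frac{4}{63001} \approx 6.3491 \cdot 10^{-5}$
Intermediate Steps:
$n{\left(B \right)} = - \frac{3}{4} + \frac{B}{4}$
$y{\left(I,s \right)} = \frac{1}{2} + 2 I s^{2}$ ($y{\left(I,s \right)} = \left(s + s\right) I s + \left(- \frac{3}{4} + \frac{1}{4} \cdot 5\right) = 2 s I s + \left(- \frac{3}{4} + \frac{5}{4}\right) = 2 I s s + \frac{1}{2} = 2 I s^{2} + \frac{1}{2} = \frac{1}{2} + 2 I s^{2}$)
$g = \frac{2}{251}$ ($g = \frac{1}{620 + \left(\frac{1}{2} + 2 \frac{-2 - 9}{8 + 2} \cdot 15^{2}\right)} = \frac{1}{620 + \left(\frac{1}{2} + 2 \left(- \frac{11}{10}\right) 225\right)} = \frac{1}{620 + \left(\frac{1}{2} - 495\right)} = \frac{1}{620 - \frac{989}{2}} = \frac{1}{\frac{251}{2}} = \frac{2}{251} \approx 0.0079681$)
$g^{2} = \left(\frac{2}{251}\right)^{2} = \frac{4}{63001}$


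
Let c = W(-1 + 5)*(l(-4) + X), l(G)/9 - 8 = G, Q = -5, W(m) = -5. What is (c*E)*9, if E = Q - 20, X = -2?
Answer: 38250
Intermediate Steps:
l(G) = 72 + 9*G
E = -25 (E = -5 - 20 = -25)
c = -170 (c = -5*((72 + 9*(-4)) - 2) = -5*((72 - 36) - 2) = -5*(36 - 2) = -5*34 = -170)
(c*E)*9 = -170*(-25)*9 = 4250*9 = 38250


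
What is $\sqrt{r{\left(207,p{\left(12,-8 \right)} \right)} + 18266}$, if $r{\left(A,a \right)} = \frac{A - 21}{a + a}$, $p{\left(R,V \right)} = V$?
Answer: $\frac{\sqrt{292070}}{4} \approx 135.11$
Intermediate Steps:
$r{\left(A,a \right)} = \frac{-21 + A}{2 a}$
$\sqrt{r{\left(207,p{\left(12,-8 \right)} \right)} + 18266} = \sqrt{\frac{-21 + 207}{2 \left(-8\right)} + 18266} = \sqrt{\frac{1}{2} \left(- \frac{1}{8}\right) 186 + 18266} = \sqrt{- \frac{93}{8} + 18266} = \sqrt{\frac{146035}{8}} = \frac{\sqrt{292070}}{4}$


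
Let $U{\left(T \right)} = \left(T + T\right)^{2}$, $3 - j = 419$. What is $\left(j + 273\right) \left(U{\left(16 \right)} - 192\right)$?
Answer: $-118976$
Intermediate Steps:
$j = -416$ ($j = 3 - 419 = -416$)
$U{\left(T \right)} = 4 T^{2}$ ($U{\left(T \right)} = \left(2 T\right)^{2} = 4 T^{2}$)
$\left(j + 273\right) \left(U{\left(16 \right)} - 192\right) = \left(-416 + 273\right) \left(4 \cdot 16^{2} - 192\right) = - 143 \left(4 \cdot 256 - 192\right) = - 143 \left(1024 - 192\right) = \left(-143\right) 832 = -118976$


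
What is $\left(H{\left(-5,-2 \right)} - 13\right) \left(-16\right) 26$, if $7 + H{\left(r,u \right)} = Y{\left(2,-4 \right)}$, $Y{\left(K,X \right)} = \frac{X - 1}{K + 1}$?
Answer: $\frac{27040}{3} \approx 9013.3$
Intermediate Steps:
$Y{\left(K,X \right)} = \frac{-1 + X}{1 + K}$
$H{\left(r,u \right)} = - \frac{26}{3}$ ($H{\left(r,u \right)} = -7 + \frac{-1 - 4}{1 + 2} = -7 + \frac{1}{3} \left(-5\right) = -7 - \frac{5}{3} = - \frac{26}{3}$)
$\left(H{\left(-5,-2 \right)} - 13\right) \left(-16\right) 26 = \left(- \frac{26}{3} - 13\right) \left(-16\right) 26 = \left(- \frac{65}{3}\right) \left(-16\right) 26 = \frac{1040}{3} \cdot 26 = \frac{27040}{3}$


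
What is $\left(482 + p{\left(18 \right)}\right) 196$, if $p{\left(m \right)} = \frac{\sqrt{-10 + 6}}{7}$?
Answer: $94472 + 56 i \approx 94472.0 + 56.0 i$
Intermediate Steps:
$p{\left(m \right)} = \frac{2 i}{7}$ ($p{\left(m \right)} = \sqrt{-4} \cdot \frac{1}{7} = 2 i \frac{1}{7} = \frac{2 i}{7}$)
$\left(482 + p{\left(18 \right)}\right) 196 = \left(482 + \frac{2 i}{7}\right) 196 = 94472 + 56 i$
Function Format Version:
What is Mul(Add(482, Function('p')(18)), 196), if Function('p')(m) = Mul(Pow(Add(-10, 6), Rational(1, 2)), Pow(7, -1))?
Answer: Add(94472, Mul(56, I)) ≈ Add(94472., Mul(56.000, I))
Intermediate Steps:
Function('p')(m) = Mul(Rational(2, 7), I) (Function('p')(m) = Mul(Pow(-4, Rational(1, 2)), Rational(1, 7)) = Mul(Mul(2, I), Rational(1, 7)) = Mul(Rational(2, 7), I))
Mul(Add(482, Function('p')(18)), 196) = Mul(Add(482, Mul(Rational(2, 7), I)), 196) = Add(94472, Mul(56, I))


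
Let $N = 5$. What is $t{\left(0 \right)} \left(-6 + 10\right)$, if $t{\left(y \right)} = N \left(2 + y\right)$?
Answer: $40$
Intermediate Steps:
$t{\left(y \right)} = 10 + 5 y$ ($t{\left(y \right)} = 5 \left(2 + y\right) = 10 + 5 y$)
$t{\left(0 \right)} \left(-6 + 10\right) = \left(10 + 5 \cdot 0\right) \left(-6 + 10\right) = \left(10 + 0\right) 4 = 10 \cdot 4 = 40$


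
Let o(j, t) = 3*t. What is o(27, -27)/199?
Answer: -81/199 ≈ -0.40704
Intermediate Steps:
o(27, -27)/199 = (3*(-27))/199 = -81*1/199 = -81/199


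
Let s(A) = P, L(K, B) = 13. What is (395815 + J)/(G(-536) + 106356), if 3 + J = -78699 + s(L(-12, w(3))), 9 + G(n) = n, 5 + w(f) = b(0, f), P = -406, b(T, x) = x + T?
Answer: 316707/105811 ≈ 2.9931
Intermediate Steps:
b(T, x) = T + x
w(f) = -5 + f (w(f) = -5 + (0 + f) = -5 + f)
s(A) = -406
G(n) = -9 + n
J = -79108 (J = -3 + (-78699 - 406) = -3 - 79105 = -79108)
(395815 + J)/(G(-536) + 106356) = (395815 - 79108)/((-9 - 536) + 106356) = 316707/(-545 + 106356) = 316707/105811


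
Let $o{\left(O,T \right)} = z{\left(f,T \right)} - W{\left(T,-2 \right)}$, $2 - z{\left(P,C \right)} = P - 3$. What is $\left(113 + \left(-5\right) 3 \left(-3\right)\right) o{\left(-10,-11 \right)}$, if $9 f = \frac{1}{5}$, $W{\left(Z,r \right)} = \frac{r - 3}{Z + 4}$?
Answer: $\frac{212194}{315} \approx 673.63$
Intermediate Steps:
$W{\left(Z,r \right)} = \frac{-3 + r}{4 + Z}$
$f = \frac{1}{45}$ ($f = \frac{1}{9 \cdot 5} = \frac{1}{9} \cdot \frac{1}{5} = \frac{1}{45} \approx 0.022222$)
$z{\left(P,C \right)} = 5 - P$ ($z{\left(P,C \right)} = 2 - \left(P - 3\right) = 2 - \left(-3 + P\right) = 5 - P$)
$o{\left(O,T \right)} = \frac{224}{45} + \frac{5}{4 + T}$ ($o{\left(O,T \right)} = \left(5 - \frac{1}{45}\right) - \frac{-3 - 2}{4 + T} = \left(5 - \frac{1}{45}\right) - \frac{1}{4 + T} \left(-5\right) = \frac{224}{45} - - \frac{5}{4 + T} = \frac{224}{45} + \frac{5}{4 + T}$)
$\left(113 + \left(-5\right) 3 \left(-3\right)\right) o{\left(-10,-11 \right)} = \left(113 + \left(-5\right) 3 \left(-3\right)\right) \frac{1121 + 224 \left(-11\right)}{45 \left(4 - 11\right)} = \left(113 - -45\right) \frac{1121 - 2464}{45 \left(-7\right)} = \left(113 + 45\right) \frac{1}{45} \left(- \frac{1}{7}\right) \left(-1343\right) = 158 \cdot \frac{1343}{315} = \frac{212194}{315}$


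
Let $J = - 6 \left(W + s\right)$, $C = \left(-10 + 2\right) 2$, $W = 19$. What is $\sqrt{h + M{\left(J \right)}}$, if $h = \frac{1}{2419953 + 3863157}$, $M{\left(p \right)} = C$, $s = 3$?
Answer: $\frac{i \sqrt{631639534070490}}{6283110} \approx 4.0 i$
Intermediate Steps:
$C = -16$ ($C = \left(-8\right) 2 = -16$)
$J = -132$ ($J = - 6 \left(19 + 3\right) = \left(-6\right) 22 = -132$)
$M{\left(p \right)} = -16$
$h = \frac{1}{6283110} \approx 1.5916 \cdot 10^{-7}$
$\sqrt{h + M{\left(J \right)}} = \sqrt{\frac{1}{6283110} - 16} = \sqrt{- \frac{100529759}{6283110}} = \frac{i \sqrt{631639534070490}}{6283110}$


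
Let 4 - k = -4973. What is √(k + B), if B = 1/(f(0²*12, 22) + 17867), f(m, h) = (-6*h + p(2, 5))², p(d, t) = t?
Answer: √1438014592407/16998 ≈ 70.548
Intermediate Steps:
k = 4977 (k = 4 - 1*(-4973) = 4 + 4973 = 4977)
f(m, h) = (5 - 6*h)² (f(m, h) = (-6*h + 5)² = (5 - 6*h)²)
B = 1/33996 (B = 1/((-5 + 6*22)² + 17867) = 1/((-5 + 132)² + 17867) = 1/(127² + 17867) = 1/(16129 + 17867) = 1/33996 ≈ 2.9415e-5)
√(k + B) = √(4977 + 1/33996) = √(169198093/33996) = √1438014592407/16998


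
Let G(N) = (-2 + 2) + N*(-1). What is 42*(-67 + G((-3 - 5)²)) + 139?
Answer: -5363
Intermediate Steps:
G(N) = -N (G(N) = 0 - N = -N)
42*(-67 + G((-3 - 5)²)) + 139 = 42*(-67 - (-3 - 5)²) + 139 = 42*(-67 - 1*(-8)²) + 139 = 42*(-67 - 1*64) + 139 = 42*(-67 - 64) + 139 = 42*(-131) + 139 = -5502 + 139 = -5363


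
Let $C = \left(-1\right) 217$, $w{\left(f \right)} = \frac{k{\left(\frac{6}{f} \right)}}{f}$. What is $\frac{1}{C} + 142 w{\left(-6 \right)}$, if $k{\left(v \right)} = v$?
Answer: $\frac{15404}{651} \approx 23.662$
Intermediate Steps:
$w{\left(f \right)} = \frac{6}{f^{2}}$ ($w{\left(f \right)} = \frac{6 \frac{1}{f}}{f} = \frac{6}{f^{2}}$)
$C = -217$
$\frac{1}{C} + 142 w{\left(-6 \right)} = \frac{1}{-217} + 142 \cdot \frac{6}{36} = - \frac{1}{217} + 142 \cdot 6 \cdot \frac{1}{36} = - \frac{1}{217} + 142 \cdot \frac{1}{6} = - \frac{1}{217} + \frac{71}{3} = \frac{15404}{651}$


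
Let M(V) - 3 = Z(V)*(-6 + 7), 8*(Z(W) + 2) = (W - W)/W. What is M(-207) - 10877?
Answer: -10876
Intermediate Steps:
Z(W) = -2 (Z(W) = -2 + ((W - W)/W)/8 = -2 + (0/W)/8 = -2 + (⅛)*0 = -2 + 0 = -2)
M(V) = 1 (M(V) = 3 - 2*(-6 + 7) = 3 - 2*1 = 3 - 2 = 1)
M(-207) - 10877 = 1 - 10877 = -10876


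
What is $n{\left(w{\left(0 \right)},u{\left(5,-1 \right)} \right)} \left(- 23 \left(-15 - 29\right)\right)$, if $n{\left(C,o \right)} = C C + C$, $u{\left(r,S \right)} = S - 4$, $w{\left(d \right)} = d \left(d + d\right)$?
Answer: $0$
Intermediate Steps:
$w{\left(d \right)} = 2 d^{2}$ ($w{\left(d \right)} = d 2 d = 2 d^{2}$)
$u{\left(r,S \right)} = -4 + S$
$n{\left(C,o \right)} = C + C^{2}$ ($n{\left(C,o \right)} = C^{2} + C = C + C^{2}$)
$n{\left(w{\left(0 \right)},u{\left(5,-1 \right)} \right)} \left(- 23 \left(-15 - 29\right)\right) = 2 \cdot 0^{2} \left(1 + 2 \cdot 0^{2}\right) \left(- 23 \left(-15 - 29\right)\right) = 2 \cdot 0 \left(1 + 2 \cdot 0\right) \left(\left(-23\right) \left(-44\right)\right) = 0 \left(1 + 0\right) 1012 = 0 \cdot 1 \cdot 1012 = 0 \cdot 1012 = 0$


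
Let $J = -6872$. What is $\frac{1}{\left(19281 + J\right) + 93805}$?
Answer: $\frac{1}{106214} \approx 9.415 \cdot 10^{-6}$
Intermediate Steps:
$\frac{1}{\left(19281 + J\right) + 93805} = \frac{1}{\left(19281 - 6872\right) + 93805} = \frac{1}{12409 + 93805} = \frac{1}{106214}$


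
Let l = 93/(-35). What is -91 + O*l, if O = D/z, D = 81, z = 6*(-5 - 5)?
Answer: -61189/700 ≈ -87.413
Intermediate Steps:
z = -60 (z = 6*(-10) = -60)
l = -93/35 (l = 93*(-1/35) = -93/35 ≈ -2.6571)
O = -27/20 (O = 81/(-60) = 81*(-1/60) = -27/20 ≈ -1.3500)
-91 + O*l = -91 - 27/20*(-93/35) = -91 + 2511/700 = -61189/700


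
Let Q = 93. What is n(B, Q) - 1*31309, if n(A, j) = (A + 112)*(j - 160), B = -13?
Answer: -37942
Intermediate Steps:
n(A, j) = (-160 + j)*(112 + A) (n(A, j) = (112 + A)*(-160 + j) = (-160 + j)*(112 + A))
n(B, Q) - 1*31309 = (-17920 - 160*(-13) + 112*93 - 13*93) - 1*31309 = (-17920 + 2080 + 10416 - 1209) - 31309 = -6633 - 31309 = -37942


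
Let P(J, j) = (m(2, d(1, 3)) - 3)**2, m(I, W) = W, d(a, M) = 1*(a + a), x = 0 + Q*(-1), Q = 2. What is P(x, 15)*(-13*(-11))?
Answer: 143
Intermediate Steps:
x = -2 (x = 0 + 2*(-1) = 0 - 2 = -2)
d(a, M) = 2*a (d(a, M) = 1*(2*a) = 2*a)
P(J, j) = 1 (P(J, j) = (2*1 - 3)**2 = (2 - 3)**2 = (-1)**2 = 1)
P(x, 15)*(-13*(-11)) = 1*(-13*(-11)) = 1*143 = 143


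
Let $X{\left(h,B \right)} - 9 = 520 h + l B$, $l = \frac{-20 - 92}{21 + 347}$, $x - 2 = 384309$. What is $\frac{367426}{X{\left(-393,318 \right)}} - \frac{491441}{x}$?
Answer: $- \frac{5558637153037}{1807145230989} \approx -3.0759$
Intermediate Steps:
$x = 384311$ ($x = 2 + 384309 = 384311$)
$l = - \frac{7}{23}$ ($l = - \frac{112}{368} = \left(-112\right) \frac{1}{368} = - \frac{7}{23} \approx -0.30435$)
$X{\left(h,B \right)} = 9 + 520 h - \frac{7 B}{23}$ ($X{\left(h,B \right)} = 9 - \left(- 520 h + \frac{7 B}{23}\right) = 9 + 520 h - \frac{7 B}{23}$)
$\frac{367426}{X{\left(-393,318 \right)}} - \frac{491441}{x} = \frac{367426}{9 + 520 \left(-393\right) - \frac{2226}{23}} - \frac{491441}{384311} = \frac{367426}{9 - 204360 - \frac{2226}{23}} - \frac{491441}{384311} = \frac{367426}{- \frac{4702299}{23}} - \frac{491441}{384311} = 367426 \left(- \frac{23}{4702299}\right) - \frac{491441}{384311} = - \frac{8450798}{4702299} - \frac{491441}{384311} = - \frac{5558637153037}{1807145230989}$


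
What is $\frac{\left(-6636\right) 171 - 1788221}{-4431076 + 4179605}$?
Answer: $\frac{2922977}{251471} \approx 11.624$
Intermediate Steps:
$\frac{\left(-6636\right) 171 - 1788221}{-4431076 + 4179605} = \frac{-1134756 - 1788221}{-251471} = \left(-2922977\right) \left(- \frac{1}{251471}\right) = \frac{2922977}{251471}$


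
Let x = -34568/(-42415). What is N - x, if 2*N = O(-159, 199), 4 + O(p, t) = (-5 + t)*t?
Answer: 818617347/42415 ≈ 19300.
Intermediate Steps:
O(p, t) = -4 + t*(-5 + t) (O(p, t) = -4 + (-5 + t)*t = -4 + t*(-5 + t))
x = 34568/42415 (x = -34568*(-1/42415) = 34568/42415 ≈ 0.81499)
N = 19301 (N = (-4 + 199² - 5*199)/2 = (-4 + 39601 - 995)/2 = (½)*38602 = 19301)
N - x = 19301 - 1*34568/42415 = 19301 - 34568/42415 = 818617347/42415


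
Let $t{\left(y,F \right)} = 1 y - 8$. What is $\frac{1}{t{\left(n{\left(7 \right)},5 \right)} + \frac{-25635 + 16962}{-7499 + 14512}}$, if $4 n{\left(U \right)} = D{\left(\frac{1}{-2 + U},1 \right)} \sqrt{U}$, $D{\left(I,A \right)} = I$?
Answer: $- \frac{181712440400}{1678079616417} - \frac{983643380 \sqrt{7}}{1678079616417} \approx -0.10984$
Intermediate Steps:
$n{\left(U \right)} = \frac{\sqrt{U}}{4 \left(-2 + U\right)}$ ($n{\left(U \right)} = \frac{\frac{1}{-2 + U} \sqrt{U}}{4} = \frac{\sqrt{U} \frac{1}{-2 + U}}{4} = \frac{\sqrt{U}}{4 \left(-2 + U\right)}$)
$t{\left(y,F \right)} = -8 + y$ ($t{\left(y,F \right)} = y - 8 = -8 + y$)
$\frac{1}{t{\left(n{\left(7 \right)},5 \right)} + \frac{-25635 + 16962}{-7499 + 14512}} = \frac{1}{\left(-8 + \frac{\sqrt{7}}{4 \left(-2 + 7\right)}\right) + \frac{-25635 + 16962}{-7499 + 14512}} = \frac{1}{\left(-8 + \frac{\sqrt{7}}{4 \cdot 5}\right) - \frac{8673}{7013}} = \frac{1}{\left(-8 + \frac{1}{4} \sqrt{7} \cdot \frac{1}{5}\right) - \frac{8673}{7013}} = \frac{1}{\left(-8 + \frac{\sqrt{7}}{20}\right) - \frac{8673}{7013}} = \frac{1}{- \frac{64777}{7013} + \frac{\sqrt{7}}{20}}$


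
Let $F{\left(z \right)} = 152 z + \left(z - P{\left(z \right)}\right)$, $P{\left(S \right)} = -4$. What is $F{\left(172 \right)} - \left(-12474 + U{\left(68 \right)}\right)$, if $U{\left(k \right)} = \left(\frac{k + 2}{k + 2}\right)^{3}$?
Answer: $38793$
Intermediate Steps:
$U{\left(k \right)} = 1$ ($U{\left(k \right)} = \left(\frac{2 + k}{2 + k}\right)^{3} = 1^{3} = 1$)
$F{\left(z \right)} = 4 + 153 z$ ($F{\left(z \right)} = 152 z + \left(z - -4\right) = 152 z + \left(z + 4\right) = 152 z + \left(4 + z\right) = 4 + 153 z$)
$F{\left(172 \right)} - \left(-12474 + U{\left(68 \right)}\right) = \left(4 + 153 \cdot 172\right) + \left(12474 - 1\right) = \left(4 + 26316\right) + \left(12474 - 1\right) = 26320 + 12473 = 38793$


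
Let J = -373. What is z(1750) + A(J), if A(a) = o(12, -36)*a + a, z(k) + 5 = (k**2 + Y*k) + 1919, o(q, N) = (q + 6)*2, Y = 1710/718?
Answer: 1096666317/359 ≈ 3.0548e+6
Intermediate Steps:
Y = 855/359 (Y = 1710*(1/718) = 855/359 ≈ 2.3816)
o(q, N) = 12 + 2*q (o(q, N) = (6 + q)*2 = 12 + 2*q)
z(k) = 1914 + k**2 + 855*k/359 (z(k) = -5 + ((k**2 + 855*k/359) + 1919) = -5 + (1919 + k**2 + 855*k/359) = 1914 + k**2 + 855*k/359)
A(a) = 37*a (A(a) = (12 + 2*12)*a + a = (12 + 24)*a + a = 36*a + a = 37*a)
z(1750) + A(J) = (1914 + 1750**2 + (855/359)*1750) + 37*(-373) = (1914 + 3062500 + 1496250/359) - 13801 = 1101620876/359 - 13801 = 1096666317/359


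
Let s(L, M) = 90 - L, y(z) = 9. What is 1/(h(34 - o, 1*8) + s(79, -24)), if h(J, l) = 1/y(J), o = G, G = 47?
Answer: 9/100 ≈ 0.090000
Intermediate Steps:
o = 47
h(J, l) = 1/9
1/(h(34 - o, 1*8) + s(79, -24)) = 1/(1/9 + (90 - 1*79)) = 1/(1/9 + (90 - 79)) = 1/(1/9 + 11) = 1/(100/9) = 9/100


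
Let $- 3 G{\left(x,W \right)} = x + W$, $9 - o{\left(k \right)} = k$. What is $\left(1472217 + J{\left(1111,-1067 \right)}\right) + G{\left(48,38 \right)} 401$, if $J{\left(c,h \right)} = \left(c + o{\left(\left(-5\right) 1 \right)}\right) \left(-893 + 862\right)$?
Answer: $\frac{4277540}{3} \approx 1.4258 \cdot 10^{6}$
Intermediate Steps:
$o{\left(k \right)} = 9 - k$
$J{\left(c,h \right)} = -434 - 31 c$ ($J{\left(c,h \right)} = \left(c + \left(9 - \left(-5\right) 1\right)\right) \left(-893 + 862\right) = \left(c + \left(9 - -5\right)\right) \left(-31\right) = \left(c + \left(9 + 5\right)\right) \left(-31\right) = \left(c + 14\right) \left(-31\right) = \left(14 + c\right) \left(-31\right) = -434 - 31 c$)
$G{\left(x,W \right)} = - \frac{W}{3} - \frac{x}{3}$ ($G{\left(x,W \right)} = - \frac{x + W}{3} = - \frac{W + x}{3} = - \frac{W}{3} - \frac{x}{3}$)
$\left(1472217 + J{\left(1111,-1067 \right)}\right) + G{\left(48,38 \right)} 401 = \left(1472217 - 34875\right) + \left(\left(- \frac{1}{3}\right) 38 - 16\right) 401 = \left(1472217 - 34875\right) + \left(- \frac{38}{3} - 16\right) 401 = \left(1472217 - 34875\right) - \frac{34486}{3} = 1437342 - \frac{34486}{3} = \frac{4277540}{3}$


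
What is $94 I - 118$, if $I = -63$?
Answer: $-6040$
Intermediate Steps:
$94 I - 118 = 94 \left(-63\right) - 118 = -5922 - 118 = -6040$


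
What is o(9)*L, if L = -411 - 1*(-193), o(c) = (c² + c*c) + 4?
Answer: -36188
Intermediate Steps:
o(c) = 4 + 2*c² (o(c) = (c² + c²) + 4 = 2*c² + 4 = 4 + 2*c²)
L = -218 (L = -411 + 193 = -218)
o(9)*L = (4 + 2*9²)*(-218) = (4 + 2*81)*(-218) = (4 + 162)*(-218) = 166*(-218) = -36188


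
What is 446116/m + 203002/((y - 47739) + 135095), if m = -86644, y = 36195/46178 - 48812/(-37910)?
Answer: -4679140568438365777/1656305515429015713 ≈ -2.8250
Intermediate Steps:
y = 1813096493/875303990 (y = 36195*(1/46178) - 48812*(-1/37910) = 36195/46178 + 24406/18955 = 1813096493/875303990 ≈ 2.0714)
446116/m + 203002/((y - 47739) + 135095) = 446116/(-86644) + 203002/((1813096493/875303990 - 47739) + 135095) = 446116*(-1/86644) + 203002/(-41784324082117/875303990 + 135095) = -111529/21661 + 203002/(76464868446933/875303990) = -111529/21661 + 203002*(875303990/76464868446933) = -111529/21661 + 177688460577980/76464868446933 = -4679140568438365777/1656305515429015713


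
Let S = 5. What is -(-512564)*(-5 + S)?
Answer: 0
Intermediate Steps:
-(-512564)*(-5 + S) = -(-512564)*(-5 + 5) = -(-512564)*0 = -128141*0 = 0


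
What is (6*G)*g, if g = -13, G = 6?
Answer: -468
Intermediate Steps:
(6*G)*g = (6*6)*(-13) = 36*(-13) = -468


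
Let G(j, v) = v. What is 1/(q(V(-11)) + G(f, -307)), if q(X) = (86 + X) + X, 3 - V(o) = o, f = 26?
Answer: -1/193 ≈ -0.0051813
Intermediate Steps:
V(o) = 3 - o
q(X) = 86 + 2*X
1/(q(V(-11)) + G(f, -307)) = 1/((86 + 2*(3 - 1*(-11))) - 307) = 1/((86 + 2*(3 + 11)) - 307) = 1/((86 + 2*14) - 307) = 1/((86 + 28) - 307) = 1/(114 - 307) = 1/(-193) = -1/193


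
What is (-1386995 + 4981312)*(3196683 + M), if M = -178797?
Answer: 10847238953862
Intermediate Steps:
(-1386995 + 4981312)*(3196683 + M) = (-1386995 + 4981312)*(3196683 - 178797) = 3594317*3017886 = 10847238953862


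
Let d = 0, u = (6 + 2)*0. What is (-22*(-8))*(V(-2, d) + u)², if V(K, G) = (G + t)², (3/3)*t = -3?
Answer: 14256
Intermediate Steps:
t = -3
u = 0 (u = 8*0 = 0)
V(K, G) = (-3 + G)² (V(K, G) = (G - 3)² = (-3 + G)²)
(-22*(-8))*(V(-2, d) + u)² = (-22*(-8))*((-3 + 0)² + 0)² = 176*((-3)² + 0)² = 176*(9 + 0)² = 176*9² = 176*81 = 14256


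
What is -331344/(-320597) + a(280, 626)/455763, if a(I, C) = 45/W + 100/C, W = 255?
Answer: 803547852594545/777484568969031 ≈ 1.0335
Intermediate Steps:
a(I, C) = 3/17 + 100/C (a(I, C) = 45/255 + 100/C = 45*(1/255) + 100/C = 3/17 + 100/C)
-331344/(-320597) + a(280, 626)/455763 = -331344/(-320597) + (3/17 + 100/626)/455763 = -331344*(-1/320597) + (3/17 + 100*(1/626))*(1/455763) = 331344/320597 + (3/17 + 50/313)*(1/455763) = 331344/320597 + (1789/5321)*(1/455763) = 331344/320597 + 1789/2425114923 = 803547852594545/777484568969031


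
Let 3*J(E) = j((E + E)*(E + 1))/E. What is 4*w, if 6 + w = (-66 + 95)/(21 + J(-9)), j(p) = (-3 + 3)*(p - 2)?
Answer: -388/21 ≈ -18.476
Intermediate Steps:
j(p) = 0 (j(p) = 0*(-2 + p) = 0)
J(E) = 0 (J(E) = (0/E)/3 = (1/3)*0 = 0)
w = -97/21 (w = -6 + (-66 + 95)/(21 + 0) = -6 + 29/21 = -97/21 ≈ -4.6190)
4*w = 4*(-97/21) = -388/21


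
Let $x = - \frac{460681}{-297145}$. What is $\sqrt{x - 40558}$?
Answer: $\frac{i \sqrt{3580937846216205}}{297145} \approx 201.39 i$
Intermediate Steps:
$x = \frac{460681}{297145}$ ($x = \left(-460681\right) \left(- \frac{1}{297145}\right) = \frac{460681}{297145} \approx 1.5504$)
$\sqrt{x - 40558} = \sqrt{\frac{460681}{297145} - 40558} = \sqrt{- \frac{12051146229}{297145}} = \frac{i \sqrt{3580937846216205}}{297145}$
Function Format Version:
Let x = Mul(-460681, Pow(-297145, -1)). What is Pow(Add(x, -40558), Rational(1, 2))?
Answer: Mul(Rational(1, 297145), I, Pow(3580937846216205, Rational(1, 2))) ≈ Mul(201.39, I)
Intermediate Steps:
x = Rational(460681, 297145) (x = Mul(-460681, Rational(-1, 297145)) = Rational(460681, 297145) ≈ 1.5504)
Pow(Add(x, -40558), Rational(1, 2)) = Pow(Add(Rational(460681, 297145), -40558), Rational(1, 2)) = Pow(Rational(-12051146229, 297145), Rational(1, 2)) = Mul(Rational(1, 297145), I, Pow(3580937846216205, Rational(1, 2)))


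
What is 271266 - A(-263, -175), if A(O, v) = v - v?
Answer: 271266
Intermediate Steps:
A(O, v) = 0
271266 - A(-263, -175) = 271266 - 1*0 = 271266 + 0 = 271266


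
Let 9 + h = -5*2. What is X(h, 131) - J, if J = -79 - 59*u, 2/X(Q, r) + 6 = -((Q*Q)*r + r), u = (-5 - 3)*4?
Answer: -42898627/23714 ≈ -1809.0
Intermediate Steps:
u = -32 (u = -8*4 = -32)
h = -19 (h = -9 - 5*2 = -9 - 10 = -19)
X(Q, r) = 2/(-6 - r - r*Q²) (X(Q, r) = 2/(-6 - ((Q*Q)*r + r)) = 2/(-6 - (Q²*r + r)) = 2/(-6 - (r*Q² + r)) = 2/(-6 - (r + r*Q²)) = 2/(-6 + (-r - r*Q²)) = 2/(-6 - r - r*Q²))
J = 1809 (J = -79 - 59*(-32) = -79 + 1888 = 1809)
X(h, 131) - J = -2/(6 + 131 + 131*(-19)²) - 1*1809 = -2/(6 + 131 + 131*361) - 1809 = -2/(6 + 131 + 47291) - 1809 = -2/47428 - 1809 = -2*1/47428 - 1809 = -1/23714 - 1809 = -42898627/23714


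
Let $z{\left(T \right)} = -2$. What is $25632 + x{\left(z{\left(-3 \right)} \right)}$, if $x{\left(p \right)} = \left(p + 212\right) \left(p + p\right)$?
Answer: $24792$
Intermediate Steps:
$x{\left(p \right)} = 2 p \left(212 + p\right)$ ($x{\left(p \right)} = \left(212 + p\right) 2 p = 2 p \left(212 + p\right)$)
$25632 + x{\left(z{\left(-3 \right)} \right)} = 25632 + 2 \left(-2\right) \left(212 - 2\right) = 25632 + 2 \left(-2\right) 210 = 25632 - 840 = 24792$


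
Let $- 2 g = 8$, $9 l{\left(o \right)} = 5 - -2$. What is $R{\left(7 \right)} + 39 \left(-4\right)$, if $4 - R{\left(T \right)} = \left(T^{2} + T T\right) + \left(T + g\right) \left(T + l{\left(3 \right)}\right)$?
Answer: $- \frac{820}{3} \approx -273.33$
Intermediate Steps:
$l{\left(o \right)} = \frac{7}{9}$ ($l{\left(o \right)} = \frac{5 - -2}{9} = \frac{5 + 2}{9} = \frac{1}{9} \cdot 7 = \frac{7}{9}$)
$g = -4$ ($g = \left(- \frac{1}{2}\right) 8 = -4$)
$R{\left(T \right)} = 4 - 2 T^{2} - \left(-4 + T\right) \left(\frac{7}{9} + T\right)$ ($R{\left(T \right)} = 4 - \left(\left(T^{2} + T T\right) + \left(T - 4\right) \left(T + \frac{7}{9}\right)\right) = 4 - \left(\left(T^{2} + T^{2}\right) + \left(-4 + T\right) \left(\frac{7}{9} + T\right)\right) = 4 - \left(2 T^{2} + \left(-4 + T\right) \left(\frac{7}{9} + T\right)\right) = 4 - 2 T^{2} - \left(-4 + T\right) \left(\frac{7}{9} + T\right)$)
$R{\left(7 \right)} + 39 \left(-4\right) = \left(\frac{64}{9} - 3 \cdot 7^{2} + \frac{29}{9} \cdot 7\right) + 39 \left(-4\right) = \left(\frac{64}{9} - 147 + \frac{203}{9}\right) - 156 = - \frac{352}{3} - 156 = - \frac{820}{3}$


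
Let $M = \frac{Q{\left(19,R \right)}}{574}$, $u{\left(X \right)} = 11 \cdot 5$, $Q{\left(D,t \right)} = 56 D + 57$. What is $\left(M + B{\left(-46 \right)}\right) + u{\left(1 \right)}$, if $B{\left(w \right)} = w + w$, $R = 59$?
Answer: $- \frac{20117}{574} \approx -35.047$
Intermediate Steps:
$Q{\left(D,t \right)} = 57 + 56 D$
$u{\left(X \right)} = 55$
$B{\left(w \right)} = 2 w$
$M = \frac{1121}{574}$ ($M = \frac{57 + 56 \cdot 19}{574} = \left(57 + 1064\right) \frac{1}{574} = 1121 \cdot \frac{1}{574} = \frac{1121}{574} \approx 1.953$)
$\left(M + B{\left(-46 \right)}\right) + u{\left(1 \right)} = \left(\frac{1121}{574} + 2 \left(-46\right)\right) + 55 = \left(\frac{1121}{574} - 92\right) + 55 = - \frac{51687}{574} + 55 = - \frac{20117}{574}$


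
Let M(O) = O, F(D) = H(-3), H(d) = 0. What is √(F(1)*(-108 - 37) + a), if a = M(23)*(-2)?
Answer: I*√46 ≈ 6.7823*I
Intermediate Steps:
F(D) = 0
a = -46 (a = 23*(-2) = -46)
√(F(1)*(-108 - 37) + a) = √(0*(-108 - 37) - 46) = √(0*(-145) - 46) = √(0 - 46) = √(-46) = I*√46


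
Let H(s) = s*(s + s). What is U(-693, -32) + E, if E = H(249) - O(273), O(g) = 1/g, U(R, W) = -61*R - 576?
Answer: 45235826/273 ≈ 1.6570e+5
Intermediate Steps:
U(R, W) = -576 - 61*R
H(s) = 2*s**2 (H(s) = s*(2*s) = 2*s**2)
E = 33852545/273 (E = 2*249**2 - 1/273 = 2*62001 - 1*1/273 = 124002 - 1/273 = 33852545/273 ≈ 1.2400e+5)
U(-693, -32) + E = (-576 - 61*(-693)) + 33852545/273 = (-576 + 42273) + 33852545/273 = 41697 + 33852545/273 = 45235826/273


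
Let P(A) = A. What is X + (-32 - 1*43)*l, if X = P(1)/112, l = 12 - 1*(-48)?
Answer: -503999/112 ≈ -4500.0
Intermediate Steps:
l = 60 (l = 12 + 48 = 60)
X = 1/112 ≈ 0.0089286
X + (-32 - 1*43)*l = 1/112 + (-32 - 1*43)*60 = 1/112 + (-32 - 43)*60 = 1/112 - 75*60 = 1/112 - 4500 = -503999/112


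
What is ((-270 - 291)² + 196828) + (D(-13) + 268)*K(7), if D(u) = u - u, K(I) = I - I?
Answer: 511549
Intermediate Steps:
K(I) = 0
D(u) = 0
((-270 - 291)² + 196828) + (D(-13) + 268)*K(7) = ((-270 - 291)² + 196828) + (0 + 268)*0 = ((-561)² + 196828) + 268*0 = (314721 + 196828) + 0 = 511549 + 0 = 511549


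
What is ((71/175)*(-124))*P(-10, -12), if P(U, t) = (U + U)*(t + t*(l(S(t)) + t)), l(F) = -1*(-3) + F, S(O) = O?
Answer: 1690368/7 ≈ 2.4148e+5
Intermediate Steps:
l(F) = 3 + F
P(U, t) = 2*U*(t + t*(3 + 2*t)) (P(U, t) = (U + U)*(t + t*((3 + t) + t)) = (2*U)*(t + t*(3 + 2*t)) = 2*U*(t + t*(3 + 2*t)))
((71/175)*(-124))*P(-10, -12) = ((71/175)*(-124))*(4*(-10)*(-12)*(2 - 12)) = ((71*(1/175))*(-124))*(4*(-10)*(-12)*(-10)) = ((71/175)*(-124))*(-4800) = -8804/175*(-4800) = 1690368/7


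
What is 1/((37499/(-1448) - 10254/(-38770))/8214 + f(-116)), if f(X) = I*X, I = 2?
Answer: -230562708720/53491267917259 ≈ -0.0043103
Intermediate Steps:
f(X) = 2*X
1/((37499/(-1448) - 10254/(-38770))/8214 + f(-116)) = 1/((37499/(-1448) - 10254/(-38770))/8214 + 2*(-116)) = 1/((37499*(-1/1448) - 10254*(-1/38770))*(1/8214) - 232) = 1/((-37499/1448 + 5127/19385)*(1/8214) - 232) = 1/(-719494219/28069480*1/8214 - 232) = 1/(-719494219/230562708720 - 232) = 1/(-53491267917259/230562708720) = -230562708720/53491267917259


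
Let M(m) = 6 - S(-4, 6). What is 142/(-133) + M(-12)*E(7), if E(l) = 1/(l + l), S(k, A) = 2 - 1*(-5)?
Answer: -303/266 ≈ -1.1391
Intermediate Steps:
S(k, A) = 7 (S(k, A) = 2 + 5 = 7)
M(m) = -1 (M(m) = 6 - 1*7 = 6 - 7 = -1)
E(l) = 1/(2*l)
142/(-133) + M(-12)*E(7) = 142/(-133) - 1/(2*7) = 142*(-1/133) - 1/(2*7) = -142/133 - 1*1/14 = -142/133 - 1/14 = -303/266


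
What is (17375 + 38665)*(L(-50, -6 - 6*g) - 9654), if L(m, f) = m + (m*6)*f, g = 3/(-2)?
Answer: -594248160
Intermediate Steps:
g = -3/2 (g = 3*(-½) = -3/2 ≈ -1.5000)
L(m, f) = m + 6*f*m (L(m, f) = m + (6*m)*f = m + 6*f*m)
(17375 + 38665)*(L(-50, -6 - 6*g) - 9654) = (17375 + 38665)*(-50*(1 + 6*(-6 - 6*(-3/2))) - 9654) = 56040*(-50*(1 + 6*(-6 + 9)) - 9654) = 56040*(-50*(1 + 6*3) - 9654) = 56040*(-50*(1 + 18) - 9654) = 56040*(-50*19 - 9654) = 56040*(-950 - 9654) = 56040*(-10604) = -594248160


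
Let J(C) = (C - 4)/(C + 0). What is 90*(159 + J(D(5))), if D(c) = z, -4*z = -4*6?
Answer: 14340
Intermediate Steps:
z = 6 (z = -(-1)*6 = -¼*(-24) = 6)
D(c) = 6
J(C) = (-4 + C)/C
90*(159 + J(D(5))) = 90*(159 + (-4 + 6)/6) = 90*(159 + (⅙)*2) = 90*(159 + ⅓) = 90*(478/3) = 14340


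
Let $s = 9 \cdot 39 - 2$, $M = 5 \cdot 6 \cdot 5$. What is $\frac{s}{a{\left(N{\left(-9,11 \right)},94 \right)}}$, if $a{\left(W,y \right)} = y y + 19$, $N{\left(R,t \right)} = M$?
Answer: $\frac{349}{8855} \approx 0.039413$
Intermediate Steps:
$M = 150$ ($M = 30 \cdot 5 = 150$)
$N{\left(R,t \right)} = 150$
$s = 349$ ($s = 351 - 2 = 349$)
$a{\left(W,y \right)} = 19 + y^{2}$ ($a{\left(W,y \right)} = y^{2} + 19 = 19 + y^{2}$)
$\frac{s}{a{\left(N{\left(-9,11 \right)},94 \right)}} = \frac{349}{19 + 94^{2}} = \frac{349}{19 + 8836} = \frac{349}{8855}$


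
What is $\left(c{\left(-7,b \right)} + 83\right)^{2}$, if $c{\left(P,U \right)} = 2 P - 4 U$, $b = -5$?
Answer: $7921$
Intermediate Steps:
$c{\left(P,U \right)} = - 4 U + 2 P$
$\left(c{\left(-7,b \right)} + 83\right)^{2} = \left(\left(\left(-4\right) \left(-5\right) + 2 \left(-7\right)\right) + 83\right)^{2} = \left(\left(20 - 14\right) + 83\right)^{2} = \left(6 + 83\right)^{2} = 89^{2} = 7921$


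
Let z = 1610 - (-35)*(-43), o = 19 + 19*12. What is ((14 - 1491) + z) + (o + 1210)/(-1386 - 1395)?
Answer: -3816989/2781 ≈ -1372.5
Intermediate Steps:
o = 247 (o = 19 + 228 = 247)
z = 105 (z = 1610 - 1*1505 = 1610 - 1505 = 105)
((14 - 1491) + z) + (o + 1210)/(-1386 - 1395) = ((14 - 1491) + 105) + (247 + 1210)/(-1386 - 1395) = (-1477 + 105) + 1457/(-2781) = -1372 + 1457*(-1/2781) = -1372 - 1457/2781 = -3816989/2781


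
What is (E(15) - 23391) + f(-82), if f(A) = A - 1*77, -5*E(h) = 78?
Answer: -117828/5 ≈ -23566.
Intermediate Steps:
E(h) = -78/5 (E(h) = -⅕*78 = -78/5)
f(A) = -77 + A (f(A) = A - 77 = -77 + A)
(E(15) - 23391) + f(-82) = (-78/5 - 23391) + (-77 - 82) = -117033/5 - 159 = -117828/5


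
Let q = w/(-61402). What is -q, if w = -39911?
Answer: -39911/61402 ≈ -0.64999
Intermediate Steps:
q = 39911/61402 (q = -39911/(-61402) = -39911*(-1/61402) = 39911/61402 ≈ 0.64999)
-q = -1*39911/61402 = -39911/61402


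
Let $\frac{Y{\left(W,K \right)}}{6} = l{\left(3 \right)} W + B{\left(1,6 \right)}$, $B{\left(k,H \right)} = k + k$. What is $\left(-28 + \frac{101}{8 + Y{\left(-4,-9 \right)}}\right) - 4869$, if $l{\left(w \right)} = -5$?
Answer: $- \frac{685479}{140} \approx -4896.3$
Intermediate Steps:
$B{\left(k,H \right)} = 2 k$
$Y{\left(W,K \right)} = 12 - 30 W$ ($Y{\left(W,K \right)} = 6 \left(- 5 W + 2 \cdot 1\right) = 6 \left(- 5 W + 2\right) = 6 \left(2 - 5 W\right) = 12 - 30 W$)
$\left(-28 + \frac{101}{8 + Y{\left(-4,-9 \right)}}\right) - 4869 = \left(-28 + \frac{101}{8 + \left(12 - -120\right)}\right) - 4869 = \left(-28 + \frac{101}{8 + \left(12 + 120\right)}\right) - 4869 = \left(-28 + \frac{101}{8 + 132}\right) - 4869 = \left(-28 + \frac{101}{140}\right) - 4869 = - \frac{3819}{140} - 4869 = - \frac{685479}{140}$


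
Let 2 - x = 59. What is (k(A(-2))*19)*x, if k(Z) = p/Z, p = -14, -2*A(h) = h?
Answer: 15162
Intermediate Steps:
x = -57 (x = 2 - 1*59 = 2 - 59 = -57)
A(h) = -h/2
k(Z) = -14/Z
(k(A(-2))*19)*x = (-14/((-½*(-2)))*19)*(-57) = (-14/1*19)*(-57) = (-14*1*19)*(-57) = -14*19*(-57) = -266*(-57) = 15162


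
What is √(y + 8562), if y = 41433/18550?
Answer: 3*√267299246/530 ≈ 92.543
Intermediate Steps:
y = 5919/2650 (y = 41433*(1/18550) = 5919/2650 ≈ 2.2336)
√(y + 8562) = √(5919/2650 + 8562) = √(22695219/2650) = 3*√267299246/530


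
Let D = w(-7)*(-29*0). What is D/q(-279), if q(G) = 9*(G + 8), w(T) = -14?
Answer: 0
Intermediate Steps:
D = 0 (D = -(-406)*0 = -14*0 = 0)
q(G) = 72 + 9*G (q(G) = 9*(8 + G) = 72 + 9*G)
D/q(-279) = 0/(72 + 9*(-279)) = 0/(72 - 2511) = 0/(-2439) = 0*(-1/2439) = 0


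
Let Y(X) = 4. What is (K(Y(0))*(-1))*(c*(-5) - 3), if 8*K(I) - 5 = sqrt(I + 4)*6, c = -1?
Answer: -5/4 - 3*sqrt(2) ≈ -5.4926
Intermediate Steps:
K(I) = 5/8 + 3*sqrt(4 + I)/4 (K(I) = 5/8 + (sqrt(I + 4)*6)/8 = 5/8 + (sqrt(4 + I)*6)/8 = 5/8 + (6*sqrt(4 + I))/8 = 5/8 + 3*sqrt(4 + I)/4)
(K(Y(0))*(-1))*(c*(-5) - 3) = ((5/8 + 3*sqrt(4 + 4)/4)*(-1))*(-1*(-5) - 3) = ((5/8 + 3*sqrt(8)/4)*(-1))*(5 - 3) = ((5/8 + 3*(2*sqrt(2))/4)*(-1))*2 = ((5/8 + 3*sqrt(2)/2)*(-1))*2 = (-5/8 - 3*sqrt(2)/2)*2 = -5/4 - 3*sqrt(2)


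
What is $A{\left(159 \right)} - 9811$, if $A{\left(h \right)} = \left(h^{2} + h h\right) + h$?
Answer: $40910$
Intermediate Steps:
$A{\left(h \right)} = h + 2 h^{2}$ ($A{\left(h \right)} = \left(h^{2} + h^{2}\right) + h = 2 h^{2} + h = h + 2 h^{2}$)
$A{\left(159 \right)} - 9811 = 159 \left(1 + 2 \cdot 159\right) - 9811 = 159 \left(1 + 318\right) - 9811 = 159 \cdot 319 - 9811 = 50721 - 9811 = 40910$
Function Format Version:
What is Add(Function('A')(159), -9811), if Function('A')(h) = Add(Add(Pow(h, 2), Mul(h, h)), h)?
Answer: 40910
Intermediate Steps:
Function('A')(h) = Add(h, Mul(2, Pow(h, 2))) (Function('A')(h) = Add(Add(Pow(h, 2), Pow(h, 2)), h) = Add(Mul(2, Pow(h, 2)), h) = Add(h, Mul(2, Pow(h, 2))))
Add(Function('A')(159), -9811) = Add(Mul(159, Add(1, Mul(2, 159))), -9811) = Add(Mul(159, Add(1, 318)), -9811) = Add(Mul(159, 319), -9811) = Add(50721, -9811) = 40910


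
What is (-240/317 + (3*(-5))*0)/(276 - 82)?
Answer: -120/30749 ≈ -0.0039026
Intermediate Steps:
(-240/317 + (3*(-5))*0)/(276 - 82) = (-240*1/317 - 15*0)/194 = (-240/317 + 0)*(1/194) = -240/317*1/194 = -120/30749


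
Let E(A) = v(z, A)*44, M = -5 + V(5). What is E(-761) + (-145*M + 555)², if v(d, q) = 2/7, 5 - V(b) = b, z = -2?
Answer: 11468888/7 ≈ 1.6384e+6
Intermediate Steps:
V(b) = 5 - b
v(d, q) = 2/7 (v(d, q) = 2*(⅐) = 2/7)
M = -5 (M = -5 + (5 - 1*5) = -5 + (5 - 5) = -5 + 0 = -5)
E(A) = 88/7 (E(A) = (2/7)*44 = 88/7)
E(-761) + (-145*M + 555)² = 88/7 + (-145*(-5) + 555)² = 88/7 + (725 + 555)² = 88/7 + 1280² = 88/7 + 1638400 = 11468888/7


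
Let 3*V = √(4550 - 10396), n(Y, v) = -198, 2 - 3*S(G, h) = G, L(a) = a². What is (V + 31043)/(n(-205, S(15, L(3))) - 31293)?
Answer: -31043/31491 - I*√5846/94473 ≈ -0.98577 - 0.00080932*I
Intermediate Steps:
S(G, h) = ⅔ - G/3
V = I*√5846/3 (V = √(4550 - 10396)/3 = √(-5846)/3 = (I*√5846)/3 = I*√5846/3 ≈ 25.486*I)
(V + 31043)/(n(-205, S(15, L(3))) - 31293) = (I*√5846/3 + 31043)/(-198 - 31293) = (31043 + I*√5846/3)/(-31491) = (31043 + I*√5846/3)*(-1/31491) = -31043/31491 - I*√5846/94473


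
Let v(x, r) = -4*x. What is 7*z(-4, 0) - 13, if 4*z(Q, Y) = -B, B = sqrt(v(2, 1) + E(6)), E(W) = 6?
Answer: -13 - 7*I*sqrt(2)/4 ≈ -13.0 - 2.4749*I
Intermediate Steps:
B = I*sqrt(2) (B = sqrt(-4*2 + 6) = sqrt(-8 + 6) = sqrt(-2) = I*sqrt(2) ≈ 1.4142*I)
z(Q, Y) = -I*sqrt(2)/4 (z(Q, Y) = (-I*sqrt(2))/4 = -I*sqrt(2)/4)
7*z(-4, 0) - 13 = 7*(-I*sqrt(2)/4) - 13 = -7*I*sqrt(2)/4 - 13 = -13 - 7*I*sqrt(2)/4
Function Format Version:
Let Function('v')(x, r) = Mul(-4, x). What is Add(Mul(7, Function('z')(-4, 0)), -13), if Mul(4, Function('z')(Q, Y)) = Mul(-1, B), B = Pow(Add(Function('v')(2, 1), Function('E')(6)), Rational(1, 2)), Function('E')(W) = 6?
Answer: Add(-13, Mul(Rational(-7, 4), I, Pow(2, Rational(1, 2)))) ≈ Add(-13.000, Mul(-2.4749, I))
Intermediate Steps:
B = Mul(I, Pow(2, Rational(1, 2))) (B = Pow(Add(Mul(-4, 2), 6), Rational(1, 2)) = Pow(Add(-8, 6), Rational(1, 2)) = Pow(-2, Rational(1, 2)) = Mul(I, Pow(2, Rational(1, 2))) ≈ Mul(1.4142, I))
Function('z')(Q, Y) = Mul(Rational(-1, 4), I, Pow(2, Rational(1, 2))) (Function('z')(Q, Y) = Mul(Rational(1, 4), Mul(-1, Mul(I, Pow(2, Rational(1, 2))))) = Mul(Rational(1, 4), Mul(-1, I, Pow(2, Rational(1, 2)))) = Mul(Rational(-1, 4), I, Pow(2, Rational(1, 2))))
Add(Mul(7, Function('z')(-4, 0)), -13) = Add(Mul(7, Mul(Rational(-1, 4), I, Pow(2, Rational(1, 2)))), -13) = Add(Mul(Rational(-7, 4), I, Pow(2, Rational(1, 2))), -13) = Add(-13, Mul(Rational(-7, 4), I, Pow(2, Rational(1, 2))))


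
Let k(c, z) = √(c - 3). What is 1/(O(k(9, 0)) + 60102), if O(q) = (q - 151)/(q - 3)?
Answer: 180753/10890505195 - 148*√6/10890505195 ≈ 1.6564e-5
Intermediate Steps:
k(c, z) = √(-3 + c)
O(q) = (-151 + q)/(-3 + q)
1/(O(k(9, 0)) + 60102) = 1/((-151 + √(-3 + 9))/(-3 + √(-3 + 9)) + 60102) = 1/((-151 + √6)/(-3 + √6) + 60102) = 1/(60102 + (-151 + √6)/(-3 + √6))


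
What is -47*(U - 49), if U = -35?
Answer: 3948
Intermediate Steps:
-47*(U - 49) = -47*(-35 - 49) = -47*(-84) = 3948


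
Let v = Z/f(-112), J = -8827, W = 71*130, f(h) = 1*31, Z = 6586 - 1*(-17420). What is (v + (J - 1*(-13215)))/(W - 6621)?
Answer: 160034/80879 ≈ 1.9787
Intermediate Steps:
Z = 24006 (Z = 6586 + 17420 = 24006)
f(h) = 31
W = 9230
v = 24006/31 ≈ 774.39
(v + (J - 1*(-13215)))/(W - 6621) = (24006/31 + (-8827 - 1*(-13215)))/(9230 - 6621) = (24006/31 + (-8827 + 13215))/2609 = (24006/31 + 4388)*(1/2609) = (160034/31)*(1/2609) = 160034/80879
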